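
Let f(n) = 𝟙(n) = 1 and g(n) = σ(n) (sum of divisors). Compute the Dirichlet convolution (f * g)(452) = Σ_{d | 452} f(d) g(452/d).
(𝟙 * σ)(452) = 1265

Divisors of 452: [1, 2, 4, 113, 226, 452]. For each d | 452:
  d = 1: 𝟙(1) · σ(452/1) = 1 · 798 = 798
  d = 2: 𝟙(2) · σ(452/2) = 1 · 342 = 342
  d = 4: 𝟙(4) · σ(452/4) = 1 · 114 = 114
  d = 113: 𝟙(113) · σ(452/113) = 1 · 7 = 7
  d = 226: 𝟙(226) · σ(452/226) = 1 · 3 = 3
  d = 452: 𝟙(452) · σ(452/452) = 1 · 1 = 1
Summing: (𝟙 * σ)(452) = 798 + 342 + 114 + 7 + 3 + 1 = 1265.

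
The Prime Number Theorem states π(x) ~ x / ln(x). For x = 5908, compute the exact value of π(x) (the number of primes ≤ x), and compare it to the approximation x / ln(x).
π(5908) = 777;  x/ln(x) ≈ 680.33;  relative error ≈ 12.44%.

Directly count primes up to 5908: π(5908) = 777. The PNT approximation gives 5908/ln(5908) ≈ 5908/8.68406 ≈ 680.33. Relative error (π(x) − x/ln(x)) / π(x) ≈ 12.44%; the approximation is known to undercount slightly (Li(x) is a better estimate).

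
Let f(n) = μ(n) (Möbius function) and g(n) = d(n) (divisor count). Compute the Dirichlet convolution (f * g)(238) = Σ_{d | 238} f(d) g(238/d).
(μ * d)(238) = 1

Divisors of 238: [1, 2, 7, 14, 17, 34, 119, 238]. For each d | 238:
  d = 1: μ(1) · d(238/1) = 1 · 8 = 8
  d = 2: μ(2) · d(238/2) = -1 · 4 = -4
  d = 7: μ(7) · d(238/7) = -1 · 4 = -4
  d = 14: μ(14) · d(238/14) = 1 · 2 = 2
  d = 17: μ(17) · d(238/17) = -1 · 4 = -4
  d = 34: μ(34) · d(238/34) = 1 · 2 = 2
  d = 119: μ(119) · d(238/119) = 1 · 2 = 2
  d = 238: μ(238) · d(238/238) = -1 · 1 = -1
Summing: (μ * d)(238) = 8 + -4 + -4 + 2 + -4 + 2 + 2 + -1 = 1.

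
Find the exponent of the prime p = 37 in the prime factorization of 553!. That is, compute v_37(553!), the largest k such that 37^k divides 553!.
v_37(553!) = 14

Legendre's formula: v_p(n!) = Σ_{k ≥ 1} ⌊n / p^k⌋. For p = 37, n = 553, the terms are:
  ⌊553/37^1⌋ = ⌊553/37⌋ = 14
(the next term ⌊553/37^2⌋ = 0, terminating the sum). Summing: v_37(553!) = 14 = 14.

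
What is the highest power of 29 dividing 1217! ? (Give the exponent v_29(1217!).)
v_29(1217!) = 42

Legendre's formula: v_p(n!) = Σ_{k ≥ 1} ⌊n / p^k⌋. For p = 29, n = 1217, the terms are:
  ⌊1217/29^1⌋ = ⌊1217/29⌋ = 41
  ⌊1217/29^2⌋ = ⌊1217/841⌋ = 1
(the next term ⌊1217/29^3⌋ = 0, terminating the sum). Summing: v_29(1217!) = 41 + 1 = 42.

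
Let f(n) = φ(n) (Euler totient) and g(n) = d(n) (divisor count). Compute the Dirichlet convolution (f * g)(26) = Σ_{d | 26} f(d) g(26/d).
(φ * d)(26) = 42

Divisors of 26: [1, 2, 13, 26]. For each d | 26:
  d = 1: φ(1) · d(26/1) = 1 · 4 = 4
  d = 2: φ(2) · d(26/2) = 1 · 2 = 2
  d = 13: φ(13) · d(26/13) = 12 · 2 = 24
  d = 26: φ(26) · d(26/26) = 12 · 1 = 12
Summing: (φ * d)(26) = 4 + 2 + 24 + 12 = 42.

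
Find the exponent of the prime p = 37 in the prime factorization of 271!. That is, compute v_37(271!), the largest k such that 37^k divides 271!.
v_37(271!) = 7

Legendre's formula: v_p(n!) = Σ_{k ≥ 1} ⌊n / p^k⌋. For p = 37, n = 271, the terms are:
  ⌊271/37^1⌋ = ⌊271/37⌋ = 7
(the next term ⌊271/37^2⌋ = 0, terminating the sum). Summing: v_37(271!) = 7 = 7.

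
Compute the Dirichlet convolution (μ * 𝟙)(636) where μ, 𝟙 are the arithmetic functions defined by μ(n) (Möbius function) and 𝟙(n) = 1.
(μ * 𝟙)(636) = 0

Divisors of 636: [1, 2, 3, 4, 6, 12, 53, 106, 159, 212, 318, 636]. For each d | 636:
  d = 1: μ(1) · 𝟙(636/1) = 1 · 1 = 1
  d = 2: μ(2) · 𝟙(636/2) = -1 · 1 = -1
  d = 3: μ(3) · 𝟙(636/3) = -1 · 1 = -1
  d = 4: μ(4) · 𝟙(636/4) = 0 · 1 = 0
  d = 6: μ(6) · 𝟙(636/6) = 1 · 1 = 1
  d = 12: μ(12) · 𝟙(636/12) = 0 · 1 = 0
  d = 53: μ(53) · 𝟙(636/53) = -1 · 1 = -1
  d = 106: μ(106) · 𝟙(636/106) = 1 · 1 = 1
  d = 159: μ(159) · 𝟙(636/159) = 1 · 1 = 1
  d = 212: μ(212) · 𝟙(636/212) = 0 · 1 = 0
  d = 318: μ(318) · 𝟙(636/318) = -1 · 1 = -1
  d = 636: μ(636) · 𝟙(636/636) = 0 · 1 = 0
Summing: (μ * 𝟙)(636) = 1 + -1 + -1 + 0 + 1 + 0 + -1 + 1 + 1 + 0 + -1 + 0 = 0.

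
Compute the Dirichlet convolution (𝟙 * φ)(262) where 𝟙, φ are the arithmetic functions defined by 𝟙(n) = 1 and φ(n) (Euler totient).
(𝟙 * φ)(262) = 262

Divisors of 262: [1, 2, 131, 262]. For each d | 262:
  d = 1: 𝟙(1) · φ(262/1) = 1 · 130 = 130
  d = 2: 𝟙(2) · φ(262/2) = 1 · 130 = 130
  d = 131: 𝟙(131) · φ(262/131) = 1 · 1 = 1
  d = 262: 𝟙(262) · φ(262/262) = 1 · 1 = 1
Summing: (𝟙 * φ)(262) = 130 + 130 + 1 + 1 = 262.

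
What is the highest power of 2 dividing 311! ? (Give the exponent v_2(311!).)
v_2(311!) = 305

Legendre's formula: v_p(n!) = Σ_{k ≥ 1} ⌊n / p^k⌋. For p = 2, n = 311, the terms are:
  ⌊311/2^1⌋ = ⌊311/2⌋ = 155
  ⌊311/2^2⌋ = ⌊311/4⌋ = 77
  ⌊311/2^3⌋ = ⌊311/8⌋ = 38
  ⌊311/2^4⌋ = ⌊311/16⌋ = 19
  ⌊311/2^5⌋ = ⌊311/32⌋ = 9
  ⌊311/2^6⌋ = ⌊311/64⌋ = 4
  ⌊311/2^7⌋ = ⌊311/128⌋ = 2
  ⌊311/2^8⌋ = ⌊311/256⌋ = 1
(the next term ⌊311/2^9⌋ = 0, terminating the sum). Summing: v_2(311!) = 155 + 77 + 38 + 19 + 9 + 4 + 2 + 1 = 305.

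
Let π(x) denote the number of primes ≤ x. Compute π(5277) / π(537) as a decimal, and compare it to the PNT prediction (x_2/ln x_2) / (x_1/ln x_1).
π(5277)/π(537) = 699/99 ≈ 7.0606;  PNT prediction ≈ 7.2069.

π(537) = 99 and π(5277) = 699, so π(5277)/π(537) ≈ 7.0606. The PNT-predicted ratio is (5277/ln(5277)) / (537/ln(537)) ≈ 7.2069. The two agree to within a few percent, as expected.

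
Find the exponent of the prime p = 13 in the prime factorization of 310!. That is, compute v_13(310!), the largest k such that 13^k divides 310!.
v_13(310!) = 24

Legendre's formula: v_p(n!) = Σ_{k ≥ 1} ⌊n / p^k⌋. For p = 13, n = 310, the terms are:
  ⌊310/13^1⌋ = ⌊310/13⌋ = 23
  ⌊310/13^2⌋ = ⌊310/169⌋ = 1
(the next term ⌊310/13^3⌋ = 0, terminating the sum). Summing: v_13(310!) = 23 + 1 = 24.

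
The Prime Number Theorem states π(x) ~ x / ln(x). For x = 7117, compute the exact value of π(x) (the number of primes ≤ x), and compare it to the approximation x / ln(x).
π(7117) = 911;  x/ln(x) ≈ 802.35;  relative error ≈ 11.93%.

Directly count primes up to 7117: π(7117) = 911. The PNT approximation gives 7117/ln(7117) ≈ 7117/8.87024 ≈ 802.35. Relative error (π(x) − x/ln(x)) / π(x) ≈ 11.93%; the approximation is known to undercount slightly (Li(x) is a better estimate).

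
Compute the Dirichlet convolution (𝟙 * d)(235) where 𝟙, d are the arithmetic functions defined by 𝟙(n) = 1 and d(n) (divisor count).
(𝟙 * d)(235) = 9

Divisors of 235: [1, 5, 47, 235]. For each d | 235:
  d = 1: 𝟙(1) · d(235/1) = 1 · 4 = 4
  d = 5: 𝟙(5) · d(235/5) = 1 · 2 = 2
  d = 47: 𝟙(47) · d(235/47) = 1 · 2 = 2
  d = 235: 𝟙(235) · d(235/235) = 1 · 1 = 1
Summing: (𝟙 * d)(235) = 4 + 2 + 2 + 1 = 9.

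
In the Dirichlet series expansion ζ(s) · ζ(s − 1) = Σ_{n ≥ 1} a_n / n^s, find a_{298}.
σ(298) = 450

In the product (Σ m^0/m^s)(Σ k / k^s) = Σ (Σ_{d | n} d) / n^s, the coefficient of 1/n^s is σ(n) = Σ_{d | n} d. For n = 298, divisors are [1, 2, 149, 298]; summing: σ(298) = 450.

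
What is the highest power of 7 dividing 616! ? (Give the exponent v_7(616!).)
v_7(616!) = 101

Legendre's formula: v_p(n!) = Σ_{k ≥ 1} ⌊n / p^k⌋. For p = 7, n = 616, the terms are:
  ⌊616/7^1⌋ = ⌊616/7⌋ = 88
  ⌊616/7^2⌋ = ⌊616/49⌋ = 12
  ⌊616/7^3⌋ = ⌊616/343⌋ = 1
(the next term ⌊616/7^4⌋ = 0, terminating the sum). Summing: v_7(616!) = 88 + 12 + 1 = 101.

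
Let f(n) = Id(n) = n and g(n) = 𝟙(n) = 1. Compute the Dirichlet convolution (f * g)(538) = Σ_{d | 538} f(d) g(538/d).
(Id * 𝟙)(538) = 810

Divisors of 538: [1, 2, 269, 538]. For each d | 538:
  d = 1: Id(1) · 𝟙(538/1) = 1 · 1 = 1
  d = 2: Id(2) · 𝟙(538/2) = 2 · 1 = 2
  d = 269: Id(269) · 𝟙(538/269) = 269 · 1 = 269
  d = 538: Id(538) · 𝟙(538/538) = 538 · 1 = 538
Summing: (Id * 𝟙)(538) = 1 + 2 + 269 + 538 = 810.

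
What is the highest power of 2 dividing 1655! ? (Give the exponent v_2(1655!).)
v_2(1655!) = 1647

Legendre's formula: v_p(n!) = Σ_{k ≥ 1} ⌊n / p^k⌋. For p = 2, n = 1655, the terms are:
  ⌊1655/2^1⌋ = ⌊1655/2⌋ = 827
  ⌊1655/2^2⌋ = ⌊1655/4⌋ = 413
  ⌊1655/2^3⌋ = ⌊1655/8⌋ = 206
  ⌊1655/2^4⌋ = ⌊1655/16⌋ = 103
  ⌊1655/2^5⌋ = ⌊1655/32⌋ = 51
  ⌊1655/2^6⌋ = ⌊1655/64⌋ = 25
  ⌊1655/2^7⌋ = ⌊1655/128⌋ = 12
  ⌊1655/2^8⌋ = ⌊1655/256⌋ = 6
  ⌊1655/2^9⌋ = ⌊1655/512⌋ = 3
  ⌊1655/2^10⌋ = ⌊1655/1024⌋ = 1
(the next term ⌊1655/2^11⌋ = 0, terminating the sum). Summing: v_2(1655!) = 827 + 413 + 206 + 103 + 51 + 25 + 12 + 6 + 3 + 1 = 1647.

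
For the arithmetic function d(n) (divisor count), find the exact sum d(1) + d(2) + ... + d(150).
Σ_{n ≤ 150} d(n) = 780

Compute d(n) for each 1 ≤ n ≤ 150: d(1) = 1, d(2) = 2, d(3) = 2, d(4) = 3, d(5) = 2, d(6) = 4, d(7) = 2, d(8) = 4, d(9) = 3, d(10) = 4, d(11) = 2, d(12) = 6, d(13) = 2, d(14) = 4, d(15) = 4, d(16) = 5, d(17) = 2, d(18) = 6, d(19) = 2, d(20) = 6, d(21) = 4, d(22) = 4, d(23) = 2, d(24) = 8, d(25) = 3, d(26) = 4, d(27) = 4, d(28) = 6, d(29) = 2, d(30) = 8, d(31) = 2, d(32) = 6, d(33) = 4, d(34) = 4, d(35) = 4, d(36) = 9, d(37) = 2, d(38) = 4, d(39) = 4, d(40) = 8, d(41) = 2, d(42) = 8, d(43) = 2, d(44) = 6, d(45) = 6, d(46) = 4, d(47) = 2, d(48) = 10, d(49) = 3, d(50) = 6, d(51) = 4, d(52) = 6, d(53) = 2, d(54) = 8, d(55) = 4, d(56) = 8, d(57) = 4, d(58) = 4, d(59) = 2, d(60) = 12, d(61) = 2, d(62) = 4, d(63) = 6, d(64) = 7, d(65) = 4, d(66) = 8, d(67) = 2, d(68) = 6, d(69) = 4, d(70) = 8, d(71) = 2, d(72) = 12, d(73) = 2, d(74) = 4, d(75) = 6, d(76) = 6, d(77) = 4, d(78) = 8, d(79) = 2, d(80) = 10, d(81) = 5, d(82) = 4, d(83) = 2, d(84) = 12, d(85) = 4, d(86) = 4, d(87) = 4, d(88) = 8, d(89) = 2, d(90) = 12, d(91) = 4, d(92) = 6, d(93) = 4, d(94) = 4, d(95) = 4, d(96) = 12, d(97) = 2, d(98) = 6, d(99) = 6, d(100) = 9, d(101) = 2, d(102) = 8, d(103) = 2, d(104) = 8, d(105) = 8, d(106) = 4, d(107) = 2, d(108) = 12, d(109) = 2, d(110) = 8, d(111) = 4, d(112) = 10, d(113) = 2, d(114) = 8, d(115) = 4, d(116) = 6, d(117) = 6, d(118) = 4, d(119) = 4, d(120) = 16, d(121) = 3, d(122) = 4, d(123) = 4, d(124) = 6, d(125) = 4, d(126) = 12, d(127) = 2, d(128) = 8, d(129) = 4, d(130) = 8, d(131) = 2, d(132) = 12, d(133) = 4, d(134) = 4, d(135) = 8, d(136) = 8, d(137) = 2, d(138) = 8, d(139) = 2, d(140) = 12, d(141) = 4, d(142) = 4, d(143) = 4, d(144) = 15, d(145) = 4, d(146) = 4, d(147) = 6, d(148) = 6, d(149) = 2, d(150) = 12. Summing all 150 values: 780. (Dirichlet's divisor formula: Σ_{n ≤ x} d(n) = x ln(x) + (2γ − 1) x + O(√x). For x = 150, the asymptotic estimate is ≈ 774.76.)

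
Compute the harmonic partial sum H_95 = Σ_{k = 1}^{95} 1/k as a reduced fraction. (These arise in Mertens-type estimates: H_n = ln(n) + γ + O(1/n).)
H_95 = 3691835092344109255246562280652279367381/718766754945489455304472257065075294400

Direct summation: H_95 = 1 + 1/2 + ... + 1/95. The least common denominator is lcm(1, ..., 95) = 718766754945489455304472257065075294400; over this denominator the numerator is 718766754945489455304472257065075294400 + 359383377472744727652236128532537647200 + 239588918315163151768157419021691764800 + 179691688736372363826118064266268823600 + 143753350989097891060894451413015058880 + 119794459157581575884078709510845882400 + 102680964992212779329210322437867899200 + 89845844368186181913059032133134411800 + 79862972771721050589385806340563921600 + 71876675494548945530447225706507529440 + 65342432267771768664042932460461390400 + 59897229578790787942039354755422941200 + 55289750380422265792651712081928868800 + 51340482496106389664605161218933949600 + 47917783663032630353631483804338352960 + 44922922184093090956529516066567205900 + 42280397349734673841439544533239723200 + 39931486385860525294692903170281960800 + 37829829207657339752866960898161857600 + 35938337747274472765223612853253764720 + 34226988330737593109736774145955966400 + 32671216133885884332021466230230695200 + 31250728475890845882803141611525012800 + 29948614789395393971019677377711470600 + 28750670197819578212178890282603011776 + 27644875190211132896325856040964434400 + 26620990923907016863128602113521307200 + 25670241248053194832302580609466974800 + 24785060515361705355326629553968113600 + 23958891831516315176815741902169176480 + 23186024353080305009821685711776622400 + 22461461092046545478264758033283602950 + 21780810755923922888014310820153796800 + 21140198674867336920719772266619861600 + 20536192998442555865842064487573579840 + 19965743192930262647346451585140980400 + 19426128512040255548769520461218251200 + 18914914603828669876433480449080928800 + 18429916793474088597550570693976289600 + 17969168873637236382611806426626882360 + 17530896462085108665962737977196958400 + 17113494165368796554868387072977983200 + 16715505928964871053592378071280820800 + 16335608066942942166010733115115347600 + 15972594554344210117877161268112784320 + 15625364237945422941401570805762506400 + 15292909679691265006478133129044155200 + 14974307394697696985509838688855735300 + 14668709284601825618458617491123985600 + 14375335098909789106089445141301505888 + 14093465783244891280479848177746574400 + 13822437595105566448162928020482217200 + 13561636885763951986876835038963684800 + 13310495461953508431564301056760653600 + 13068486453554353732808586492092278080 + 12835120624026597416151290304733487400 + 12609943069219113250955653632720619200 + 12392530257680852677663314776984056800 + 12182487371957448394991055204492801600 + 11979445915758157588407870951084588240 + 11783061556483433693515938640411070400 + 11593012176540152504910842855888311200 + 11408996110245864369912258048651988800 + 11230730546023272739132379016641801475 + 11057950076084453158530342416385773760 + 10890405377961961444007155410076898400 + 10727862014111782914992123239777243200 + 10570099337433668460359886133309930800 + 10416909491963615294267713870508337600 + 10268096499221277932921032243786789920 + 10123475421767457116964397986832046400 + 9982871596465131323673225792570490200 + 9846119930760129524718798041987332800 + 9713064256020127774384760230609125600 + 9583556732606526070726296760867670592 + 9457457301914334938216740224540464400 + 9334633181110252666291847494351627200 + 9214958396737044298775285346988144800 + 9098313353740372851955345026140193600 + 8984584436818618191305903213313441180 + 8873663641302338954376200704507102400 + 8765448231042554332981368988598479200 + 8659840421029993437403280205603316800 + 8556747082684398277434193536488991600 + 8456079469946934768287908906647944640 + 8357752964482435526796189035640410400 + 8261686838453901785108876517989371200 + 8167804033471471083005366557557673800 + 8076030954443701744994070304101969600 + 7986297277172105058938580634056392160 + 7898535768631752256093101725989838400 + 7812682118972711470700785402881253200 + 7728674784360101669940561903925540800 + 7646454839845632503239066564522077600 + 7565965841531467950573392179632371520 = 3691835092344109255246562280652279367381, so H_95 = 3691835092344109255246562280652279367381/718766754945489455304472257065075294400 (already in lowest terms) ≈ 5.13635. (The PNT-adjacent estimate ln(95) + γ ≈ 5.13109 matches within O(1/n).)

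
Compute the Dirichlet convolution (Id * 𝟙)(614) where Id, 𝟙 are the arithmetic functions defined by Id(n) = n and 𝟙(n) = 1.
(Id * 𝟙)(614) = 924

Divisors of 614: [1, 2, 307, 614]. For each d | 614:
  d = 1: Id(1) · 𝟙(614/1) = 1 · 1 = 1
  d = 2: Id(2) · 𝟙(614/2) = 2 · 1 = 2
  d = 307: Id(307) · 𝟙(614/307) = 307 · 1 = 307
  d = 614: Id(614) · 𝟙(614/614) = 614 · 1 = 614
Summing: (Id * 𝟙)(614) = 1 + 2 + 307 + 614 = 924.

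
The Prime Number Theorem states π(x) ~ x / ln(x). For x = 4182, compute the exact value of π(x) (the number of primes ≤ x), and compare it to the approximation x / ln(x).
π(4182) = 574;  x/ln(x) ≈ 501.53;  relative error ≈ 12.63%.

Directly count primes up to 4182: π(4182) = 574. The PNT approximation gives 4182/ln(4182) ≈ 4182/8.33854 ≈ 501.53. Relative error (π(x) − x/ln(x)) / π(x) ≈ 12.63%; the approximation is known to undercount slightly (Li(x) is a better estimate).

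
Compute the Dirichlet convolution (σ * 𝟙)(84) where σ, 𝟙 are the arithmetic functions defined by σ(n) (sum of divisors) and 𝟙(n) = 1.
(σ * 𝟙)(84) = 495

Divisors of 84: [1, 2, 3, 4, 6, 7, 12, 14, 21, 28, 42, 84]. For each d | 84:
  d = 1: σ(1) · 𝟙(84/1) = 1 · 1 = 1
  d = 2: σ(2) · 𝟙(84/2) = 3 · 1 = 3
  d = 3: σ(3) · 𝟙(84/3) = 4 · 1 = 4
  d = 4: σ(4) · 𝟙(84/4) = 7 · 1 = 7
  d = 6: σ(6) · 𝟙(84/6) = 12 · 1 = 12
  d = 7: σ(7) · 𝟙(84/7) = 8 · 1 = 8
  d = 12: σ(12) · 𝟙(84/12) = 28 · 1 = 28
  d = 14: σ(14) · 𝟙(84/14) = 24 · 1 = 24
  d = 21: σ(21) · 𝟙(84/21) = 32 · 1 = 32
  d = 28: σ(28) · 𝟙(84/28) = 56 · 1 = 56
  d = 42: σ(42) · 𝟙(84/42) = 96 · 1 = 96
  d = 84: σ(84) · 𝟙(84/84) = 224 · 1 = 224
Summing: (σ * 𝟙)(84) = 1 + 3 + 4 + 7 + 12 + 8 + 28 + 24 + 32 + 56 + 96 + 224 = 495.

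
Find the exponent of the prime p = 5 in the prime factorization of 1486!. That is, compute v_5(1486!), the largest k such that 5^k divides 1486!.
v_5(1486!) = 369

Legendre's formula: v_p(n!) = Σ_{k ≥ 1} ⌊n / p^k⌋. For p = 5, n = 1486, the terms are:
  ⌊1486/5^1⌋ = ⌊1486/5⌋ = 297
  ⌊1486/5^2⌋ = ⌊1486/25⌋ = 59
  ⌊1486/5^3⌋ = ⌊1486/125⌋ = 11
  ⌊1486/5^4⌋ = ⌊1486/625⌋ = 2
(the next term ⌊1486/5^5⌋ = 0, terminating the sum). Summing: v_5(1486!) = 297 + 59 + 11 + 2 = 369.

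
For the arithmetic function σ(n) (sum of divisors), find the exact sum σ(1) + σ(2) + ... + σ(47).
Σ_{n ≤ 47} σ(n) = 1806

Compute σ(n) for each 1 ≤ n ≤ 47: σ(1) = 1, σ(2) = 3, σ(3) = 4, σ(4) = 7, σ(5) = 6, σ(6) = 12, σ(7) = 8, σ(8) = 15, σ(9) = 13, σ(10) = 18, σ(11) = 12, σ(12) = 28, σ(13) = 14, σ(14) = 24, σ(15) = 24, σ(16) = 31, σ(17) = 18, σ(18) = 39, σ(19) = 20, σ(20) = 42, σ(21) = 32, σ(22) = 36, σ(23) = 24, σ(24) = 60, σ(25) = 31, σ(26) = 42, σ(27) = 40, σ(28) = 56, σ(29) = 30, σ(30) = 72, σ(31) = 32, σ(32) = 63, σ(33) = 48, σ(34) = 54, σ(35) = 48, σ(36) = 91, σ(37) = 38, σ(38) = 60, σ(39) = 56, σ(40) = 90, σ(41) = 42, σ(42) = 96, σ(43) = 44, σ(44) = 84, σ(45) = 78, σ(46) = 72, σ(47) = 48. Summing all 47 values: 1806. (Average order: Σ_{n ≤ x} σ(n) ~ (π²/12) x². For x = 47, (π²/12)·47² ≈ 1816.83.)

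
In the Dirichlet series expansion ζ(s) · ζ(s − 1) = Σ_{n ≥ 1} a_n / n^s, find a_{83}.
σ(83) = 84

In the product (Σ m^0/m^s)(Σ k / k^s) = Σ (Σ_{d | n} d) / n^s, the coefficient of 1/n^s is σ(n) = Σ_{d | n} d. For n = 83, divisors are [1, 83]; summing: σ(83) = 84.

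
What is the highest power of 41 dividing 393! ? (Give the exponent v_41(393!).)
v_41(393!) = 9

Legendre's formula: v_p(n!) = Σ_{k ≥ 1} ⌊n / p^k⌋. For p = 41, n = 393, the terms are:
  ⌊393/41^1⌋ = ⌊393/41⌋ = 9
(the next term ⌊393/41^2⌋ = 0, terminating the sum). Summing: v_41(393!) = 9 = 9.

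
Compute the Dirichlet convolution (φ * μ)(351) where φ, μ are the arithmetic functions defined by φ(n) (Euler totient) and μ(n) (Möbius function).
(φ * μ)(351) = 132

Divisors of 351: [1, 3, 9, 13, 27, 39, 117, 351]. For each d | 351:
  d = 1: φ(1) · μ(351/1) = 1 · 0 = 0
  d = 3: φ(3) · μ(351/3) = 2 · 0 = 0
  d = 9: φ(9) · μ(351/9) = 6 · 1 = 6
  d = 13: φ(13) · μ(351/13) = 12 · 0 = 0
  d = 27: φ(27) · μ(351/27) = 18 · -1 = -18
  d = 39: φ(39) · μ(351/39) = 24 · 0 = 0
  d = 117: φ(117) · μ(351/117) = 72 · -1 = -72
  d = 351: φ(351) · μ(351/351) = 216 · 1 = 216
Summing: (φ * μ)(351) = 0 + 0 + 6 + 0 + -18 + 0 + -72 + 216 = 132.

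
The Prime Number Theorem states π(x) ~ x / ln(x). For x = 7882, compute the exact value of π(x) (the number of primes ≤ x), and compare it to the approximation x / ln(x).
π(7882) = 996;  x/ln(x) ≈ 878.48;  relative error ≈ 11.80%.

Directly count primes up to 7882: π(7882) = 996. The PNT approximation gives 7882/ln(7882) ≈ 7882/8.97234 ≈ 878.48. Relative error (π(x) − x/ln(x)) / π(x) ≈ 11.80%; the approximation is known to undercount slightly (Li(x) is a better estimate).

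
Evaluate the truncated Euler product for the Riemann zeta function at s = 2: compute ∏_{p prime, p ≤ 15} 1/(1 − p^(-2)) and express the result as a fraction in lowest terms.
∏ = 715715/442368

The primes p ≤ 15 are [2, 3, 5, 7, 11, 13]. For each prime, (1 − 1/p^2)^(-1) = p^2 / (p^2 − 1). The product is (1 − 1/2^2)^(-1), (1 − 1/3^2)^(-1), (1 − 1/5^2)^(-1), (1 − 1/7^2)^(-1), (1 − 1/11^2)^(-1), (1 − 1/13^2)^(-1) = ∏ p^2 / (p^2 − 1) = 715715/442368.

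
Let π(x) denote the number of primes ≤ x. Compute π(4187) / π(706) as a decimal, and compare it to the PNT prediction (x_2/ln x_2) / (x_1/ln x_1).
π(4187)/π(706) = 574/126 ≈ 4.5556;  PNT prediction ≈ 4.6647.

π(706) = 126 and π(4187) = 574, so π(4187)/π(706) ≈ 4.5556. The PNT-predicted ratio is (4187/ln(4187)) / (706/ln(706)) ≈ 4.6647. The two agree to within a few percent, as expected.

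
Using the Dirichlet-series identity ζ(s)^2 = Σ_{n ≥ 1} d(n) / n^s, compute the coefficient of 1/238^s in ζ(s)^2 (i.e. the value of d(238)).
d(238) = 8

ζ(s)^2 = (Σ 1/m^s)(Σ 1/k^s). The coefficient of 1/n^s in the product is the number of ordered pairs (m, k) with mk = n, which equals d(n). For n = 238, divisors are [1, 2, 7, 14, 17, 34, 119, 238], so d(238) = 8.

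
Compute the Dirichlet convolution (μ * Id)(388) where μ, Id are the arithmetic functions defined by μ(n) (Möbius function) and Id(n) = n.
(μ * Id)(388) = 192

Divisors of 388: [1, 2, 4, 97, 194, 388]. For each d | 388:
  d = 1: μ(1) · Id(388/1) = 1 · 388 = 388
  d = 2: μ(2) · Id(388/2) = -1 · 194 = -194
  d = 4: μ(4) · Id(388/4) = 0 · 97 = 0
  d = 97: μ(97) · Id(388/97) = -1 · 4 = -4
  d = 194: μ(194) · Id(388/194) = 1 · 2 = 2
  d = 388: μ(388) · Id(388/388) = 0 · 1 = 0
Summing: (μ * Id)(388) = 388 + -194 + 0 + -4 + 2 + 0 = 192.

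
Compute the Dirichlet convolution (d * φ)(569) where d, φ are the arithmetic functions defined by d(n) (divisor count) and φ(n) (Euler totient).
(d * φ)(569) = 570

Divisors of 569: [1, 569]. For each d | 569:
  d = 1: d(1) · φ(569/1) = 1 · 568 = 568
  d = 569: d(569) · φ(569/569) = 2 · 1 = 2
Summing: (d * φ)(569) = 568 + 2 = 570.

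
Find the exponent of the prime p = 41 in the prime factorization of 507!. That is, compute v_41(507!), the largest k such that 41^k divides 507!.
v_41(507!) = 12

Legendre's formula: v_p(n!) = Σ_{k ≥ 1} ⌊n / p^k⌋. For p = 41, n = 507, the terms are:
  ⌊507/41^1⌋ = ⌊507/41⌋ = 12
(the next term ⌊507/41^2⌋ = 0, terminating the sum). Summing: v_41(507!) = 12 = 12.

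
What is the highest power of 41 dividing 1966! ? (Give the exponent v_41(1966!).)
v_41(1966!) = 48

Legendre's formula: v_p(n!) = Σ_{k ≥ 1} ⌊n / p^k⌋. For p = 41, n = 1966, the terms are:
  ⌊1966/41^1⌋ = ⌊1966/41⌋ = 47
  ⌊1966/41^2⌋ = ⌊1966/1681⌋ = 1
(the next term ⌊1966/41^3⌋ = 0, terminating the sum). Summing: v_41(1966!) = 47 + 1 = 48.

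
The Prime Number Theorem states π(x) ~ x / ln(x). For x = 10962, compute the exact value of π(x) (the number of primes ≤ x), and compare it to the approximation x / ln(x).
π(10962) = 1331;  x/ln(x) ≈ 1178.43;  relative error ≈ 11.46%.

Directly count primes up to 10962: π(10962) = 1331. The PNT approximation gives 10962/ln(10962) ≈ 10962/9.30219 ≈ 1178.43. Relative error (π(x) − x/ln(x)) / π(x) ≈ 11.46%; the approximation is known to undercount slightly (Li(x) is a better estimate).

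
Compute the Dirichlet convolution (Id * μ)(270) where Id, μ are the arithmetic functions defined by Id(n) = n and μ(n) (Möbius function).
(Id * μ)(270) = 72

Divisors of 270: [1, 2, 3, 5, 6, 9, 10, 15, 18, 27, 30, 45, 54, 90, 135, 270]. For each d | 270:
  d = 1: Id(1) · μ(270/1) = 1 · 0 = 0
  d = 2: Id(2) · μ(270/2) = 2 · 0 = 0
  d = 3: Id(3) · μ(270/3) = 3 · 0 = 0
  d = 5: Id(5) · μ(270/5) = 5 · 0 = 0
  d = 6: Id(6) · μ(270/6) = 6 · 0 = 0
  d = 9: Id(9) · μ(270/9) = 9 · -1 = -9
  d = 10: Id(10) · μ(270/10) = 10 · 0 = 0
  d = 15: Id(15) · μ(270/15) = 15 · 0 = 0
  d = 18: Id(18) · μ(270/18) = 18 · 1 = 18
  d = 27: Id(27) · μ(270/27) = 27 · 1 = 27
  d = 30: Id(30) · μ(270/30) = 30 · 0 = 0
  d = 45: Id(45) · μ(270/45) = 45 · 1 = 45
  d = 54: Id(54) · μ(270/54) = 54 · -1 = -54
  d = 90: Id(90) · μ(270/90) = 90 · -1 = -90
  d = 135: Id(135) · μ(270/135) = 135 · -1 = -135
  d = 270: Id(270) · μ(270/270) = 270 · 1 = 270
Summing: (Id * μ)(270) = 0 + 0 + 0 + 0 + 0 + -9 + 0 + 0 + 18 + 27 + 0 + 45 + -54 + -90 + -135 + 270 = 72.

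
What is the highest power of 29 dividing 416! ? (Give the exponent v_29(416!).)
v_29(416!) = 14

Legendre's formula: v_p(n!) = Σ_{k ≥ 1} ⌊n / p^k⌋. For p = 29, n = 416, the terms are:
  ⌊416/29^1⌋ = ⌊416/29⌋ = 14
(the next term ⌊416/29^2⌋ = 0, terminating the sum). Summing: v_29(416!) = 14 = 14.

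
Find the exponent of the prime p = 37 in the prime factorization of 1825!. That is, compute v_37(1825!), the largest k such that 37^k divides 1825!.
v_37(1825!) = 50

Legendre's formula: v_p(n!) = Σ_{k ≥ 1} ⌊n / p^k⌋. For p = 37, n = 1825, the terms are:
  ⌊1825/37^1⌋ = ⌊1825/37⌋ = 49
  ⌊1825/37^2⌋ = ⌊1825/1369⌋ = 1
(the next term ⌊1825/37^3⌋ = 0, terminating the sum). Summing: v_37(1825!) = 49 + 1 = 50.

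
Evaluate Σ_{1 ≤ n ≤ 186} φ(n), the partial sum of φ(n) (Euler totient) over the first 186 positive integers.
Σ_{n ≤ 186} φ(n) = 10544

Compute φ(n) for each 1 ≤ n ≤ 186: φ(1) = 1, φ(2) = 1, φ(3) = 2, φ(4) = 2, φ(5) = 4, φ(6) = 2, φ(7) = 6, φ(8) = 4, φ(9) = 6, φ(10) = 4, φ(11) = 10, φ(12) = 4, φ(13) = 12, φ(14) = 6, φ(15) = 8, φ(16) = 8, φ(17) = 16, φ(18) = 6, φ(19) = 18, φ(20) = 8, φ(21) = 12, φ(22) = 10, φ(23) = 22, φ(24) = 8, φ(25) = 20, φ(26) = 12, φ(27) = 18, φ(28) = 12, φ(29) = 28, φ(30) = 8, φ(31) = 30, φ(32) = 16, φ(33) = 20, φ(34) = 16, φ(35) = 24, φ(36) = 12, φ(37) = 36, φ(38) = 18, φ(39) = 24, φ(40) = 16, φ(41) = 40, φ(42) = 12, φ(43) = 42, φ(44) = 20, φ(45) = 24, φ(46) = 22, φ(47) = 46, φ(48) = 16, φ(49) = 42, φ(50) = 20, φ(51) = 32, φ(52) = 24, φ(53) = 52, φ(54) = 18, φ(55) = 40, φ(56) = 24, φ(57) = 36, φ(58) = 28, φ(59) = 58, φ(60) = 16, φ(61) = 60, φ(62) = 30, φ(63) = 36, φ(64) = 32, φ(65) = 48, φ(66) = 20, φ(67) = 66, φ(68) = 32, φ(69) = 44, φ(70) = 24, φ(71) = 70, φ(72) = 24, φ(73) = 72, φ(74) = 36, φ(75) = 40, φ(76) = 36, φ(77) = 60, φ(78) = 24, φ(79) = 78, φ(80) = 32, φ(81) = 54, φ(82) = 40, φ(83) = 82, φ(84) = 24, φ(85) = 64, φ(86) = 42, φ(87) = 56, φ(88) = 40, φ(89) = 88, φ(90) = 24, φ(91) = 72, φ(92) = 44, φ(93) = 60, φ(94) = 46, φ(95) = 72, φ(96) = 32, φ(97) = 96, φ(98) = 42, φ(99) = 60, φ(100) = 40, φ(101) = 100, φ(102) = 32, φ(103) = 102, φ(104) = 48, φ(105) = 48, φ(106) = 52, φ(107) = 106, φ(108) = 36, φ(109) = 108, φ(110) = 40, φ(111) = 72, φ(112) = 48, φ(113) = 112, φ(114) = 36, φ(115) = 88, φ(116) = 56, φ(117) = 72, φ(118) = 58, φ(119) = 96, φ(120) = 32, φ(121) = 110, φ(122) = 60, φ(123) = 80, φ(124) = 60, φ(125) = 100, φ(126) = 36, φ(127) = 126, φ(128) = 64, φ(129) = 84, φ(130) = 48, φ(131) = 130, φ(132) = 40, φ(133) = 108, φ(134) = 66, φ(135) = 72, φ(136) = 64, φ(137) = 136, φ(138) = 44, φ(139) = 138, φ(140) = 48, φ(141) = 92, φ(142) = 70, φ(143) = 120, φ(144) = 48, φ(145) = 112, φ(146) = 72, φ(147) = 84, φ(148) = 72, φ(149) = 148, φ(150) = 40, φ(151) = 150, φ(152) = 72, φ(153) = 96, φ(154) = 60, φ(155) = 120, φ(156) = 48, φ(157) = 156, φ(158) = 78, φ(159) = 104, φ(160) = 64, φ(161) = 132, φ(162) = 54, φ(163) = 162, φ(164) = 80, φ(165) = 80, φ(166) = 82, φ(167) = 166, φ(168) = 48, φ(169) = 156, φ(170) = 64, φ(171) = 108, φ(172) = 84, φ(173) = 172, φ(174) = 56, φ(175) = 120, φ(176) = 80, φ(177) = 116, φ(178) = 88, φ(179) = 178, φ(180) = 48, φ(181) = 180, φ(182) = 72, φ(183) = 120, φ(184) = 88, φ(185) = 144, φ(186) = 60. Summing all 186 values: 10544. (Average order: Σ_{n ≤ x} φ(n) ~ (3/π²) x². For x = 186, (3/π²)·186² ≈ 10515.92.)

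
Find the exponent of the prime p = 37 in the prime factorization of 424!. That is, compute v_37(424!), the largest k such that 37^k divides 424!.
v_37(424!) = 11

Legendre's formula: v_p(n!) = Σ_{k ≥ 1} ⌊n / p^k⌋. For p = 37, n = 424, the terms are:
  ⌊424/37^1⌋ = ⌊424/37⌋ = 11
(the next term ⌊424/37^2⌋ = 0, terminating the sum). Summing: v_37(424!) = 11 = 11.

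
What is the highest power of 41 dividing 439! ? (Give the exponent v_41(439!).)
v_41(439!) = 10

Legendre's formula: v_p(n!) = Σ_{k ≥ 1} ⌊n / p^k⌋. For p = 41, n = 439, the terms are:
  ⌊439/41^1⌋ = ⌊439/41⌋ = 10
(the next term ⌊439/41^2⌋ = 0, terminating the sum). Summing: v_41(439!) = 10 = 10.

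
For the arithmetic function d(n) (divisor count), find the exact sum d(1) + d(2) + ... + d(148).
Σ_{n ≤ 148} d(n) = 766

Compute d(n) for each 1 ≤ n ≤ 148: d(1) = 1, d(2) = 2, d(3) = 2, d(4) = 3, d(5) = 2, d(6) = 4, d(7) = 2, d(8) = 4, d(9) = 3, d(10) = 4, d(11) = 2, d(12) = 6, d(13) = 2, d(14) = 4, d(15) = 4, d(16) = 5, d(17) = 2, d(18) = 6, d(19) = 2, d(20) = 6, d(21) = 4, d(22) = 4, d(23) = 2, d(24) = 8, d(25) = 3, d(26) = 4, d(27) = 4, d(28) = 6, d(29) = 2, d(30) = 8, d(31) = 2, d(32) = 6, d(33) = 4, d(34) = 4, d(35) = 4, d(36) = 9, d(37) = 2, d(38) = 4, d(39) = 4, d(40) = 8, d(41) = 2, d(42) = 8, d(43) = 2, d(44) = 6, d(45) = 6, d(46) = 4, d(47) = 2, d(48) = 10, d(49) = 3, d(50) = 6, d(51) = 4, d(52) = 6, d(53) = 2, d(54) = 8, d(55) = 4, d(56) = 8, d(57) = 4, d(58) = 4, d(59) = 2, d(60) = 12, d(61) = 2, d(62) = 4, d(63) = 6, d(64) = 7, d(65) = 4, d(66) = 8, d(67) = 2, d(68) = 6, d(69) = 4, d(70) = 8, d(71) = 2, d(72) = 12, d(73) = 2, d(74) = 4, d(75) = 6, d(76) = 6, d(77) = 4, d(78) = 8, d(79) = 2, d(80) = 10, d(81) = 5, d(82) = 4, d(83) = 2, d(84) = 12, d(85) = 4, d(86) = 4, d(87) = 4, d(88) = 8, d(89) = 2, d(90) = 12, d(91) = 4, d(92) = 6, d(93) = 4, d(94) = 4, d(95) = 4, d(96) = 12, d(97) = 2, d(98) = 6, d(99) = 6, d(100) = 9, d(101) = 2, d(102) = 8, d(103) = 2, d(104) = 8, d(105) = 8, d(106) = 4, d(107) = 2, d(108) = 12, d(109) = 2, d(110) = 8, d(111) = 4, d(112) = 10, d(113) = 2, d(114) = 8, d(115) = 4, d(116) = 6, d(117) = 6, d(118) = 4, d(119) = 4, d(120) = 16, d(121) = 3, d(122) = 4, d(123) = 4, d(124) = 6, d(125) = 4, d(126) = 12, d(127) = 2, d(128) = 8, d(129) = 4, d(130) = 8, d(131) = 2, d(132) = 12, d(133) = 4, d(134) = 4, d(135) = 8, d(136) = 8, d(137) = 2, d(138) = 8, d(139) = 2, d(140) = 12, d(141) = 4, d(142) = 4, d(143) = 4, d(144) = 15, d(145) = 4, d(146) = 4, d(147) = 6, d(148) = 6. Summing all 148 values: 766. (Dirichlet's divisor formula: Σ_{n ≤ x} d(n) = x ln(x) + (2γ − 1) x + O(√x). For x = 148, the asymptotic estimate is ≈ 762.44.)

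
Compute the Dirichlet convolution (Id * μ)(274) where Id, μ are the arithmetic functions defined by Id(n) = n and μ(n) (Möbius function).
(Id * μ)(274) = 136

Divisors of 274: [1, 2, 137, 274]. For each d | 274:
  d = 1: Id(1) · μ(274/1) = 1 · 1 = 1
  d = 2: Id(2) · μ(274/2) = 2 · -1 = -2
  d = 137: Id(137) · μ(274/137) = 137 · -1 = -137
  d = 274: Id(274) · μ(274/274) = 274 · 1 = 274
Summing: (Id * μ)(274) = 1 + -2 + -137 + 274 = 136.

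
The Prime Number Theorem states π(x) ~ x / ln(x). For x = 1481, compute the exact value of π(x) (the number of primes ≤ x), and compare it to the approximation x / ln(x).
π(1481) = 234;  x/ln(x) ≈ 202.86;  relative error ≈ 13.31%.

Directly count primes up to 1481: π(1481) = 234. The PNT approximation gives 1481/ln(1481) ≈ 1481/7.30047 ≈ 202.86. Relative error (π(x) − x/ln(x)) / π(x) ≈ 13.31%; the approximation is known to undercount slightly (Li(x) is a better estimate).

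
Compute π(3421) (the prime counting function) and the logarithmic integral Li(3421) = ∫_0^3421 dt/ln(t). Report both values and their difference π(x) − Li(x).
π(3421) = 480;  Li(3421) ≈ 494.91;  π(x) − Li(x) ≈ -14.91.

Direct count of primes ≤ 3421 gives π(3421) = 480. Numerical evaluation of the logarithmic integral gives Li(3421) ≈ 494.91. The difference π(x) − Li(x) ≈ -14.91 is typically negative for small/moderate x (Li(x) overestimates), though Littlewood's theorem shows this sign changes infinitely often.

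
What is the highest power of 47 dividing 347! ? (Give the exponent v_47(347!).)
v_47(347!) = 7

Legendre's formula: v_p(n!) = Σ_{k ≥ 1} ⌊n / p^k⌋. For p = 47, n = 347, the terms are:
  ⌊347/47^1⌋ = ⌊347/47⌋ = 7
(the next term ⌊347/47^2⌋ = 0, terminating the sum). Summing: v_47(347!) = 7 = 7.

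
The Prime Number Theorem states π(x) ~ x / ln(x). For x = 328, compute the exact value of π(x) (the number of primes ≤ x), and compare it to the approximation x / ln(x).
π(328) = 66;  x/ln(x) ≈ 56.62;  relative error ≈ 14.21%.

Directly count primes up to 328: π(328) = 66. The PNT approximation gives 328/ln(328) ≈ 328/5.79301 ≈ 56.62. Relative error (π(x) − x/ln(x)) / π(x) ≈ 14.21%; the approximation is known to undercount slightly (Li(x) is a better estimate).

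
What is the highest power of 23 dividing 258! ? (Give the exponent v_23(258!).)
v_23(258!) = 11

Legendre's formula: v_p(n!) = Σ_{k ≥ 1} ⌊n / p^k⌋. For p = 23, n = 258, the terms are:
  ⌊258/23^1⌋ = ⌊258/23⌋ = 11
(the next term ⌊258/23^2⌋ = 0, terminating the sum). Summing: v_23(258!) = 11 = 11.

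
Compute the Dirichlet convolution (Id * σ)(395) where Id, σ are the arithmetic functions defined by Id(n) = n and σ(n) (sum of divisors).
(Id * σ)(395) = 1749

Divisors of 395: [1, 5, 79, 395]. For each d | 395:
  d = 1: Id(1) · σ(395/1) = 1 · 480 = 480
  d = 5: Id(5) · σ(395/5) = 5 · 80 = 400
  d = 79: Id(79) · σ(395/79) = 79 · 6 = 474
  d = 395: Id(395) · σ(395/395) = 395 · 1 = 395
Summing: (Id * σ)(395) = 480 + 400 + 474 + 395 = 1749.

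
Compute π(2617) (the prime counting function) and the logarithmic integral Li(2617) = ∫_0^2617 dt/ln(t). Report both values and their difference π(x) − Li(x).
π(2617) = 380;  Li(2617) ≈ 394.52;  π(x) − Li(x) ≈ -14.52.

Direct count of primes ≤ 2617 gives π(2617) = 380. Numerical evaluation of the logarithmic integral gives Li(2617) ≈ 394.52. The difference π(x) − Li(x) ≈ -14.52 is typically negative for small/moderate x (Li(x) overestimates), though Littlewood's theorem shows this sign changes infinitely often.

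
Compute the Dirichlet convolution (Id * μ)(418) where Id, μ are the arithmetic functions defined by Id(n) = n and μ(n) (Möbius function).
(Id * μ)(418) = 180

Divisors of 418: [1, 2, 11, 19, 22, 38, 209, 418]. For each d | 418:
  d = 1: Id(1) · μ(418/1) = 1 · -1 = -1
  d = 2: Id(2) · μ(418/2) = 2 · 1 = 2
  d = 11: Id(11) · μ(418/11) = 11 · 1 = 11
  d = 19: Id(19) · μ(418/19) = 19 · 1 = 19
  d = 22: Id(22) · μ(418/22) = 22 · -1 = -22
  d = 38: Id(38) · μ(418/38) = 38 · -1 = -38
  d = 209: Id(209) · μ(418/209) = 209 · -1 = -209
  d = 418: Id(418) · μ(418/418) = 418 · 1 = 418
Summing: (Id * μ)(418) = -1 + 2 + 11 + 19 + -22 + -38 + -209 + 418 = 180.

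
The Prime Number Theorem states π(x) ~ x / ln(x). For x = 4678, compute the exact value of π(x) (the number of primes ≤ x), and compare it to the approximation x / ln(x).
π(4678) = 632;  x/ln(x) ≈ 553.57;  relative error ≈ 12.41%.

Directly count primes up to 4678: π(4678) = 632. The PNT approximation gives 4678/ln(4678) ≈ 4678/8.45063 ≈ 553.57. Relative error (π(x) − x/ln(x)) / π(x) ≈ 12.41%; the approximation is known to undercount slightly (Li(x) is a better estimate).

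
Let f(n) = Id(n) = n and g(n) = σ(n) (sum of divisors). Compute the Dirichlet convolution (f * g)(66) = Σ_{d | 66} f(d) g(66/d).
(Id * σ)(66) = 805

Divisors of 66: [1, 2, 3, 6, 11, 22, 33, 66]. For each d | 66:
  d = 1: Id(1) · σ(66/1) = 1 · 144 = 144
  d = 2: Id(2) · σ(66/2) = 2 · 48 = 96
  d = 3: Id(3) · σ(66/3) = 3 · 36 = 108
  d = 6: Id(6) · σ(66/6) = 6 · 12 = 72
  d = 11: Id(11) · σ(66/11) = 11 · 12 = 132
  d = 22: Id(22) · σ(66/22) = 22 · 4 = 88
  d = 33: Id(33) · σ(66/33) = 33 · 3 = 99
  d = 66: Id(66) · σ(66/66) = 66 · 1 = 66
Summing: (Id * σ)(66) = 144 + 96 + 108 + 72 + 132 + 88 + 99 + 66 = 805.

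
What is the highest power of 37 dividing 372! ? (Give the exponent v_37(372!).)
v_37(372!) = 10

Legendre's formula: v_p(n!) = Σ_{k ≥ 1} ⌊n / p^k⌋. For p = 37, n = 372, the terms are:
  ⌊372/37^1⌋ = ⌊372/37⌋ = 10
(the next term ⌊372/37^2⌋ = 0, terminating the sum). Summing: v_37(372!) = 10 = 10.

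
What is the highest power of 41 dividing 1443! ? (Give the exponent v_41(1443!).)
v_41(1443!) = 35

Legendre's formula: v_p(n!) = Σ_{k ≥ 1} ⌊n / p^k⌋. For p = 41, n = 1443, the terms are:
  ⌊1443/41^1⌋ = ⌊1443/41⌋ = 35
(the next term ⌊1443/41^2⌋ = 0, terminating the sum). Summing: v_41(1443!) = 35 = 35.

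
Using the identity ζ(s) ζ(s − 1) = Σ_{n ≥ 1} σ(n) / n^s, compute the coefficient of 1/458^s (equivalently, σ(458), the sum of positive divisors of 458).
σ(458) = 690

In the product (Σ m^0/m^s)(Σ k / k^s) = Σ (Σ_{d | n} d) / n^s, the coefficient of 1/n^s is σ(n) = Σ_{d | n} d. For n = 458, divisors are [1, 2, 229, 458]; summing: σ(458) = 690.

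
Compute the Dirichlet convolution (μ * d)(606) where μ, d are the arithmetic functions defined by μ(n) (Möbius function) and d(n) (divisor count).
(μ * d)(606) = 1

Divisors of 606: [1, 2, 3, 6, 101, 202, 303, 606]. For each d | 606:
  d = 1: μ(1) · d(606/1) = 1 · 8 = 8
  d = 2: μ(2) · d(606/2) = -1 · 4 = -4
  d = 3: μ(3) · d(606/3) = -1 · 4 = -4
  d = 6: μ(6) · d(606/6) = 1 · 2 = 2
  d = 101: μ(101) · d(606/101) = -1 · 4 = -4
  d = 202: μ(202) · d(606/202) = 1 · 2 = 2
  d = 303: μ(303) · d(606/303) = 1 · 2 = 2
  d = 606: μ(606) · d(606/606) = -1 · 1 = -1
Summing: (μ * d)(606) = 8 + -4 + -4 + 2 + -4 + 2 + 2 + -1 = 1.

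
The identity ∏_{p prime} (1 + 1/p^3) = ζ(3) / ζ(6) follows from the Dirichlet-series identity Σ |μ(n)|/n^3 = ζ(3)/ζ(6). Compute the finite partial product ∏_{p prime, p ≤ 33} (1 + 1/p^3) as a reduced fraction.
∏ = 123276368443014873612288/104343309932640260237195

The primes p ≤ 33 are [2, 3, 5, 7, 11, 13, 17, 19, 23, 29, 31]. For each, (1 + 1/p^3) = (p^3 + 1)/p^3. Multiplying these fractions over p ∈ [2, 3, 5, 7, 11, 13, 17, 19, 23, 29, 31] gives 123276368443014873612288/104343309932640260237195. (In the limit P → ∞ this tends to ζ(3)/ζ(6).)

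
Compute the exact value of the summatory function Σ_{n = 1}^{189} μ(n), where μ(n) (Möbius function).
Σ_{n ≤ 189} μ(n) = -3

Compute μ(n) for each 1 ≤ n ≤ 189: μ(1) = 1, μ(2) = -1, μ(3) = -1, μ(4) = 0, μ(5) = -1, μ(6) = 1, μ(7) = -1, μ(8) = 0, μ(9) = 0, μ(10) = 1, μ(11) = -1, μ(12) = 0, μ(13) = -1, μ(14) = 1, μ(15) = 1, μ(16) = 0, μ(17) = -1, μ(18) = 0, μ(19) = -1, μ(20) = 0, μ(21) = 1, μ(22) = 1, μ(23) = -1, μ(24) = 0, μ(25) = 0, μ(26) = 1, μ(27) = 0, μ(28) = 0, μ(29) = -1, μ(30) = -1, μ(31) = -1, μ(32) = 0, μ(33) = 1, μ(34) = 1, μ(35) = 1, μ(36) = 0, μ(37) = -1, μ(38) = 1, μ(39) = 1, μ(40) = 0, μ(41) = -1, μ(42) = -1, μ(43) = -1, μ(44) = 0, μ(45) = 0, μ(46) = 1, μ(47) = -1, μ(48) = 0, μ(49) = 0, μ(50) = 0, μ(51) = 1, μ(52) = 0, μ(53) = -1, μ(54) = 0, μ(55) = 1, μ(56) = 0, μ(57) = 1, μ(58) = 1, μ(59) = -1, μ(60) = 0, μ(61) = -1, μ(62) = 1, μ(63) = 0, μ(64) = 0, μ(65) = 1, μ(66) = -1, μ(67) = -1, μ(68) = 0, μ(69) = 1, μ(70) = -1, μ(71) = -1, μ(72) = 0, μ(73) = -1, μ(74) = 1, μ(75) = 0, μ(76) = 0, μ(77) = 1, μ(78) = -1, μ(79) = -1, μ(80) = 0, μ(81) = 0, μ(82) = 1, μ(83) = -1, μ(84) = 0, μ(85) = 1, μ(86) = 1, μ(87) = 1, μ(88) = 0, μ(89) = -1, μ(90) = 0, μ(91) = 1, μ(92) = 0, μ(93) = 1, μ(94) = 1, μ(95) = 1, μ(96) = 0, μ(97) = -1, μ(98) = 0, μ(99) = 0, μ(100) = 0, μ(101) = -1, μ(102) = -1, μ(103) = -1, μ(104) = 0, μ(105) = -1, μ(106) = 1, μ(107) = -1, μ(108) = 0, μ(109) = -1, μ(110) = -1, μ(111) = 1, μ(112) = 0, μ(113) = -1, μ(114) = -1, μ(115) = 1, μ(116) = 0, μ(117) = 0, μ(118) = 1, μ(119) = 1, μ(120) = 0, μ(121) = 0, μ(122) = 1, μ(123) = 1, μ(124) = 0, μ(125) = 0, μ(126) = 0, μ(127) = -1, μ(128) = 0, μ(129) = 1, μ(130) = -1, μ(131) = -1, μ(132) = 0, μ(133) = 1, μ(134) = 1, μ(135) = 0, μ(136) = 0, μ(137) = -1, μ(138) = -1, μ(139) = -1, μ(140) = 0, μ(141) = 1, μ(142) = 1, μ(143) = 1, μ(144) = 0, μ(145) = 1, μ(146) = 1, μ(147) = 0, μ(148) = 0, μ(149) = -1, μ(150) = 0, μ(151) = -1, μ(152) = 0, μ(153) = 0, μ(154) = -1, μ(155) = 1, μ(156) = 0, μ(157) = -1, μ(158) = 1, μ(159) = 1, μ(160) = 0, μ(161) = 1, μ(162) = 0, μ(163) = -1, μ(164) = 0, μ(165) = -1, μ(166) = 1, μ(167) = -1, μ(168) = 0, μ(169) = 0, μ(170) = -1, μ(171) = 0, μ(172) = 0, μ(173) = -1, μ(174) = -1, μ(175) = 0, μ(176) = 0, μ(177) = 1, μ(178) = 1, μ(179) = -1, μ(180) = 0, μ(181) = -1, μ(182) = -1, μ(183) = 1, μ(184) = 0, μ(185) = 1, μ(186) = -1, μ(187) = 1, μ(188) = 0, μ(189) = 0. Summing all 189 values: -3. (Mertens function M(x) = Σ_{n ≤ x} μ(n); on average M(x) should be small (PNT ⟺ M(x) = o(x)).)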